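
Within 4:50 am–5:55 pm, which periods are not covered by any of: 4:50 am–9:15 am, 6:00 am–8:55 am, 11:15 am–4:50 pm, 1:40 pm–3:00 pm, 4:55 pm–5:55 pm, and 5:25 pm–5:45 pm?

After merging, the occupied span is 4:50 am–9:15 am, 11:15 am–4:50 pm, 4:55 pm–5:55 pm.
Complement within 4:50 am–5:55 pm: 9:15 am–11:15 am, 4:50 pm–4:55 pm.

9:15 am–11:15 am, 4:50 pm–4:55 pm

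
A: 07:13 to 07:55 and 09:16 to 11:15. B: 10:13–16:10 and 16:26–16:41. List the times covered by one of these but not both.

07:13–07:55, 09:16–10:13, 11:15–16:10, 16:26–16:41

A but not B: 07:13–07:55, 09:16–10:13.
B but not A: 11:15–16:10, 16:26–16:41.
Combining gives A △ B.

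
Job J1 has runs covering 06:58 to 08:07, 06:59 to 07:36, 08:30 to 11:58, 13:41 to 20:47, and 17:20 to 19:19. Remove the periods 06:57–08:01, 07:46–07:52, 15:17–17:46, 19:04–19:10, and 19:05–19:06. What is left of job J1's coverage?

Merge the first list: 06:58–08:07, 08:30–11:58, 13:41–20:47.
Merge the second list: 06:57–08:01, 15:17–17:46, 19:04–19:10.
06:58–08:07 minus B → 08:01–08:07.
08:30–11:58: no B overlap → unchanged.
13:41–20:47 minus B → 13:41–15:17, 17:46–19:04, 19:10–20:47.

08:01–08:07, 08:30–11:58, 13:41–15:17, 17:46–19:04, 19:10–20:47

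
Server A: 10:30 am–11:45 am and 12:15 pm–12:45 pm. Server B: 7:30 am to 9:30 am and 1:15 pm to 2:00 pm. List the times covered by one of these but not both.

7:30 am-9:30 am, 10:30 am-11:45 am, 12:15 pm-12:45 pm, 1:15 pm-2:00 pm

Only in the first: 10:30 am-11:45 am, 12:15 pm-12:45 pm.
Only in the second: 7:30 am-9:30 am, 1:15 pm-2:00 pm.
Together these are the periods covered by exactly one.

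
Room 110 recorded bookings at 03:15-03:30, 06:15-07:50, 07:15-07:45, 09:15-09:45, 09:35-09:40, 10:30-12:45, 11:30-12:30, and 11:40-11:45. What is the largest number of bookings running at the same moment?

3

Walk the sorted start/end points keeping a running depth.
The depth first hits 3 at 11:40.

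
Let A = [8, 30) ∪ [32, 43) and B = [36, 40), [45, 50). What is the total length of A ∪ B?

A ∪ B = [8, 30), [32, 43), [45, 50).
Total: 22 + 11 + 5 = 38.

38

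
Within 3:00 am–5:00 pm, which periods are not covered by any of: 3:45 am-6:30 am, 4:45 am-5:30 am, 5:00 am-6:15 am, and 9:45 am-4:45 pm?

3:00 am–3:45 am, 6:30 am–9:45 am, 4:45 pm–5:00 pm

After merging, the occupied span is 3:45 am–6:30 am, 9:45 am–4:45 pm.
Complement within 3:00 am–5:00 pm: 3:00 am–3:45 am, 6:30 am–9:45 am, 4:45 pm–5:00 pm.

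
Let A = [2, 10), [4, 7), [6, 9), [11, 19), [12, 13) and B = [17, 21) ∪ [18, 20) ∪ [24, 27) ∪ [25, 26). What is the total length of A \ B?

14

A, merged: [2, 10), [11, 19).
B, merged: [17, 21), [24, 27).
A \ B = [2, 10), [11, 17).
Total: 8 + 6 = 14.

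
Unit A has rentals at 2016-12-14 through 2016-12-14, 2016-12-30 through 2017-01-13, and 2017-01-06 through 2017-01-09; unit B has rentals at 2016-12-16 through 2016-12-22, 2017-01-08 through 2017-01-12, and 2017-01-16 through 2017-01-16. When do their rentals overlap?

A, merged: 2016-12-14 through 2016-12-14, 2016-12-30 through 2017-01-13.
2016-12-14 through 2016-12-14 falls entirely outside B.
2016-12-30 through 2017-01-13 overlaps B on 2017-01-08 through 2017-01-12.

2017-01-08 through 2017-01-12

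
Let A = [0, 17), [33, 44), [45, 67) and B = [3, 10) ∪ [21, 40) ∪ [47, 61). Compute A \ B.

[0, 3) ∪ [10, 17) ∪ [40, 44) ∪ [45, 47) ∪ [61, 67)

[0, 17) with B removed leaves [0, 3), [10, 17).
[33, 44) with B removed leaves [40, 44).
[45, 67) with B removed leaves [45, 47), [61, 67).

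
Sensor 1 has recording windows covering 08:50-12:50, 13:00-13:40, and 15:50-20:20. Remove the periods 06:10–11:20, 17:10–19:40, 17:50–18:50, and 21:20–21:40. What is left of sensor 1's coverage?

Second set merges to 06:10–11:20, 17:10–19:40, 21:20–21:40.
08:50–12:50 minus B → 11:20–12:50.
13:00–13:40: no B overlap → unchanged.
15:50–20:20 minus B → 15:50–17:10, 19:40–20:20.

11:20–12:50, 13:00–13:40, 15:50–17:10, 19:40–20:20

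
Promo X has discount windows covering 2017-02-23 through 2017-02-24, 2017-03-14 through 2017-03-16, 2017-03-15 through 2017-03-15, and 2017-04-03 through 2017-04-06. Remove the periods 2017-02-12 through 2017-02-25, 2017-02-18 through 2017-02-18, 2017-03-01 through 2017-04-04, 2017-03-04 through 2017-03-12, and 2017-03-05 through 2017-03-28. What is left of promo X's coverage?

Merge the first list: 2017-02-23 through 2017-02-24, 2017-03-14 through 2017-03-16, 2017-04-03 through 2017-04-06.
Merge the second list: 2017-02-12 through 2017-02-25, 2017-03-01 through 2017-04-04.
2017-02-23 through 2017-02-24: fully covered by B → removed.
2017-03-14 through 2017-03-16: fully covered by B → removed.
2017-04-03 through 2017-04-06 minus B → 2017-04-05 through 2017-04-06.

2017-04-05 through 2017-04-06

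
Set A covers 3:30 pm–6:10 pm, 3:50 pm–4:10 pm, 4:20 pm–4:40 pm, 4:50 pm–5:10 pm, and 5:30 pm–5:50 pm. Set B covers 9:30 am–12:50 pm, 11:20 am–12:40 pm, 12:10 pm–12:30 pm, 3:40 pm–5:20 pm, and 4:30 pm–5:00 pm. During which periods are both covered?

3:40 pm–5:20 pm

Merge the first list: 3:30 pm–6:10 pm.
Merge the second list: 9:30 am–12:50 pm, 3:40 pm–5:20 pm.
3:30 pm–6:10 pm ∩ B → 3:40 pm–5:20 pm.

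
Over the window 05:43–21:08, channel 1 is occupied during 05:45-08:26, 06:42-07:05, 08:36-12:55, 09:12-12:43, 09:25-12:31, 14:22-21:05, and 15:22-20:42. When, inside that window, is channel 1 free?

Covered (merged): 05:45–08:26, 08:36–12:55, 14:22–21:05.
Gaps within 05:43–21:08: 05:43–05:45, 08:26–08:36, 12:55–14:22, 21:05–21:08.

05:43–05:45, 08:26–08:36, 12:55–14:22, 21:05–21:08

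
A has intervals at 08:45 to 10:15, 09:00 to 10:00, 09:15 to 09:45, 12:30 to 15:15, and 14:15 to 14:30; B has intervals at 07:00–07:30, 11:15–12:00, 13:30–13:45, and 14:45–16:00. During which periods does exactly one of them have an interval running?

07:00–07:30, 08:45–10:15, 11:15–12:00, 12:30–13:30, 13:45–14:45, 15:15–16:00

A, merged: 08:45–10:15, 12:30–15:15.
A \ B = 08:45–10:15, 12:30–13:30, 13:45–14:45.
B \ A = 07:00–07:30, 11:15–12:00, 15:15–16:00.
Union of the two gives the symmetric difference.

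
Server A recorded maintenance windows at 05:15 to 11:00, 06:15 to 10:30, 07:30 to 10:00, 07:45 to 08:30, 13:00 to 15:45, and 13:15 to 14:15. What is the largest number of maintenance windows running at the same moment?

Sweep endpoints in order; track running count of active intervals.
Peak of 4 reached at 07:45.

4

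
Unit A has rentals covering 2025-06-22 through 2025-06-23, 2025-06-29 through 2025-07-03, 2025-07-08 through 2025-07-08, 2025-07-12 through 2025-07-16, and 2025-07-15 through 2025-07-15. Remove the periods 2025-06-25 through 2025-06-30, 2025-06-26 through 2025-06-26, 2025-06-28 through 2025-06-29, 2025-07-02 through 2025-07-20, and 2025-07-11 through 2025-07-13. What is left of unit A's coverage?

Merge the first list: 2025-06-22 through 2025-06-23, 2025-06-29 through 2025-07-03, 2025-07-08 through 2025-07-08, 2025-07-12 through 2025-07-16.
Merge the second list: 2025-06-25 through 2025-06-30, 2025-07-02 through 2025-07-20.
2025-06-22 through 2025-06-23: nothing removed.
2025-06-29 through 2025-07-03 \ B = 2025-07-01 through 2025-07-01.
2025-07-08 through 2025-07-08: entirely removed.
2025-07-12 through 2025-07-16: entirely removed.

2025-06-22 through 2025-06-23, 2025-07-01 through 2025-07-01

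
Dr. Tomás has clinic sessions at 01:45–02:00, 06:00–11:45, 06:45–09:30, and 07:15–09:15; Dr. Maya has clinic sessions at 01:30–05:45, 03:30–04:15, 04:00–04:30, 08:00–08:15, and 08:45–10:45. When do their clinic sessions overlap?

01:45–02:00, 08:00–08:15, 08:45–10:45

A, merged: 01:45–02:00, 06:00–11:45.
B, merged: 01:30–05:45, 08:00–08:15, 08:45–10:45.
01:45–02:00 overlaps B on 01:45–02:00.
06:00–11:45 overlaps B on 08:00–08:15, 08:45–10:45.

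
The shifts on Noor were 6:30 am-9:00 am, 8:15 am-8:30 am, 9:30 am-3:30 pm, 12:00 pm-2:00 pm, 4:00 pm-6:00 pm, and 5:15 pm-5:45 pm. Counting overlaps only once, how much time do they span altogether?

Merged: 6:30 am–9:00 am, 9:30 am–3:30 pm, 4:00 pm–6:00 pm.
Lengths: 2 h 30 min + 6 h + 2 h = 10 h 30 min.

10 h 30 min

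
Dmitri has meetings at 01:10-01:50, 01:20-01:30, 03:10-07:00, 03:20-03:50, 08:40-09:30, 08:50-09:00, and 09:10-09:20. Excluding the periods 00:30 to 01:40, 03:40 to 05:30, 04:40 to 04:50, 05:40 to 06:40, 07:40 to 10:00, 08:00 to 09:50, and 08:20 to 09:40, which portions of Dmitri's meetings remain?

01:40–01:50, 03:10–03:40, 05:30–05:40, 06:40–07:00

A, merged: 01:10–01:50, 03:10–07:00, 08:40–09:30.
B, merged: 00:30–01:40, 03:40–05:30, 05:40–06:40, 07:40–10:00.
01:10–01:50 minus B → 01:40–01:50.
03:10–07:00 minus B → 03:10–03:40, 05:30–05:40, 06:40–07:00.
08:40–09:30: fully covered by B → removed.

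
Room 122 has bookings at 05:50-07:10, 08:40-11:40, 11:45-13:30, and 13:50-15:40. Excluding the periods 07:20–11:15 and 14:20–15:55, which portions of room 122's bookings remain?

05:50–07:10 is untouched.
08:40–11:40 with B removed leaves 11:15–11:40.
11:45–13:30 is untouched.
13:50–15:40 with B removed leaves 13:50–14:20.

05:50–07:10, 11:15–11:40, 11:45–13:30, 13:50–14:20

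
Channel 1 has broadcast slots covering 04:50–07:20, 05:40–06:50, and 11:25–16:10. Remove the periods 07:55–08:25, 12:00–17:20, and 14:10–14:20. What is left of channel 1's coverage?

First set merges to 04:50-07:20, 11:25-16:10.
Second set merges to 07:55-08:25, 12:00-17:20.
04:50-07:20 is untouched.
11:25-16:10 with B removed leaves 11:25-12:00.

04:50-07:20, 11:25-12:00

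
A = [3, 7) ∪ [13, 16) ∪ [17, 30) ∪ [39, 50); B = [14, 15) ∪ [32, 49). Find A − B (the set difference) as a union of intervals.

[3, 7): no B overlap → unchanged.
[13, 16) minus B → [13, 14), [15, 16).
[17, 30): no B overlap → unchanged.
[39, 50) minus B → [49, 50).

[3, 7) ∪ [13, 14) ∪ [15, 16) ∪ [17, 30) ∪ [49, 50)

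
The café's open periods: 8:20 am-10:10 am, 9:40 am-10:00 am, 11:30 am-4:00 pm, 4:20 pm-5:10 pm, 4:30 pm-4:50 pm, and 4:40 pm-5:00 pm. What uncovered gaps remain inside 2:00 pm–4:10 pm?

4:00 pm–4:10 pm

The merged coverage is 8:20 am–10:10 am, 11:30 am–4:00 pm, 4:20 pm–5:10 pm.
Gaps within 2:00 pm–4:10 pm: 4:00 pm–4:10 pm.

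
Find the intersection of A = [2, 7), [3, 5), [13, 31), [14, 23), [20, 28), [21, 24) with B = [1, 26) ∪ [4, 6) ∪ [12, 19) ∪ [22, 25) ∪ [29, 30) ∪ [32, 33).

[2, 7) ∪ [13, 26) ∪ [29, 30)

Merge the first list: [2, 7), [13, 31).
Merge the second list: [1, 26), [29, 30), [32, 33).
[2, 7) overlaps B on [2, 7).
[13, 31) overlaps B on [13, 26), [29, 30).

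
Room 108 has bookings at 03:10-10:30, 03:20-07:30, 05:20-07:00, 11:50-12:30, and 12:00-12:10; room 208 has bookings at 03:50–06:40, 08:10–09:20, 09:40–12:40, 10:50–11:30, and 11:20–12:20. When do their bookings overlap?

03:50–06:40, 08:10–09:20, 09:40–10:30, 11:50–12:30

A, merged: 03:10–10:30, 11:50–12:30.
B, merged: 03:50–06:40, 08:10–09:20, 09:40–12:40.
03:10–10:30 overlaps B on 03:50–06:40, 08:10–09:20, 09:40–10:30.
11:50–12:30 overlaps B on 11:50–12:30.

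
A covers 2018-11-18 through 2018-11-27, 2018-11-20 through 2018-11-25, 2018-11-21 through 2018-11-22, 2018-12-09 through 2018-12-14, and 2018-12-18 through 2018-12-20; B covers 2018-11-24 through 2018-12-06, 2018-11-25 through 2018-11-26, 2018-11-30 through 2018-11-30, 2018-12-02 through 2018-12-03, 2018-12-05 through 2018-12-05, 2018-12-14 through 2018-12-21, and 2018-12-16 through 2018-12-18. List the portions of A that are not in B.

Merge the first list: 2018-11-18 through 2018-11-27, 2018-12-09 through 2018-12-14, 2018-12-18 through 2018-12-20.
Merge the second list: 2018-11-24 through 2018-12-06, 2018-12-14 through 2018-12-21.
2018-11-18 through 2018-11-27 with B removed leaves 2018-11-18 through 2018-11-23.
2018-12-09 through 2018-12-14 with B removed leaves 2018-12-09 through 2018-12-13.
2018-12-18 through 2018-12-20 lies entirely inside B → drops out.

2018-11-18 through 2018-11-23, 2018-12-09 through 2018-12-13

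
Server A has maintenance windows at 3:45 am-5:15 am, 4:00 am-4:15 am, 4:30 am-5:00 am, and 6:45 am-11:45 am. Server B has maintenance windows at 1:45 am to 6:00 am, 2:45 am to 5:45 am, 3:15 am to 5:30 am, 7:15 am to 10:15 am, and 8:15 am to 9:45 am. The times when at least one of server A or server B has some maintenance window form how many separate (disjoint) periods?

2

A, merged: 3:45 am-5:15 am, 6:45 am-11:45 am.
B, merged: 1:45 am-6:00 am, 7:15 am-10:15 am.
A ∪ B = 1:45 am-6:00 am, 6:45 am-11:45 am.
That is 2 disjoint pieces.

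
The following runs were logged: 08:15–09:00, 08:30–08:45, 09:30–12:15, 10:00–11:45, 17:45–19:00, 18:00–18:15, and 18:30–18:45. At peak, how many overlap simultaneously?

Walk the sorted start/end points keeping a running depth.
The depth first hits 2 at 08:30.

2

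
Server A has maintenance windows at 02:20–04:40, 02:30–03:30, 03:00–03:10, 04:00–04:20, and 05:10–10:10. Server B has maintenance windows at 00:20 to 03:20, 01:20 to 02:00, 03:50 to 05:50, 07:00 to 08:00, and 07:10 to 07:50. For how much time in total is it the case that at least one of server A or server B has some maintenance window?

9 h 50 min

First set merges to 02:20-04:40, 05:10-10:10.
Second set merges to 00:20-03:20, 03:50-05:50, 07:00-08:00.
A ∪ B = 00:20-10:10.
Total: 9 h 50 min.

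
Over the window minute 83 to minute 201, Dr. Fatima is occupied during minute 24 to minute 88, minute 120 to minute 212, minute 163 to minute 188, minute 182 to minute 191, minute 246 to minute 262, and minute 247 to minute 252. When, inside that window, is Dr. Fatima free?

minute 88 to minute 120

After merging, the occupied span is minute 24 to minute 88, minute 120 to minute 212, minute 246 to minute 262.
Uncovered inside minute 83 to minute 201: minute 88 to minute 120.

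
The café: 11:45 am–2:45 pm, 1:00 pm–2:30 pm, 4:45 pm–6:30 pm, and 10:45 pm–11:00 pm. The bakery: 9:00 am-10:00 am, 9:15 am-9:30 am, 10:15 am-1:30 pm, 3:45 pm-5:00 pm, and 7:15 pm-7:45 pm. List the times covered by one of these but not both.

First set merges to 11:45 am–2:45 pm, 4:45 pm–6:30 pm, 10:45 pm–11:00 pm.
Second set merges to 9:00 am–10:00 am, 10:15 am–1:30 pm, 3:45 pm–5:00 pm, 7:15 pm–7:45 pm.
A but not B: 1:30 pm–2:45 pm, 5:00 pm–6:30 pm, 10:45 pm–11:00 pm.
B but not A: 9:00 am–10:00 am, 10:15 am–11:45 am, 3:45 pm–4:45 pm, 7:15 pm–7:45 pm.
Combining gives A △ B.

9:00 am–10:00 am, 10:15 am–11:45 am, 1:30 pm–2:45 pm, 3:45 pm–4:45 pm, 5:00 pm–6:30 pm, 7:15 pm–7:45 pm, 10:45 pm–11:00 pm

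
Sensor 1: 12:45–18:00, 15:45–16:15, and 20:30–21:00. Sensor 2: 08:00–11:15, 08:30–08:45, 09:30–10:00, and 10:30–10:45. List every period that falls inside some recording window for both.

none

Merge the first list: 12:45–18:00, 20:30–21:00.
Merge the second list: 08:00–11:15.
12:45–18:00 meets no B interval.
20:30–21:00 meets no B interval.
No overlap.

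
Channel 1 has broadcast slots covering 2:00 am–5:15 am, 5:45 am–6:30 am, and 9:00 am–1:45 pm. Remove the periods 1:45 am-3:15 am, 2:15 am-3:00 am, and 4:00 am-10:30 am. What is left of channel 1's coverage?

B, merged: 1:45 am–3:15 am, 4:00 am–10:30 am.
2:00 am–5:15 am \ B = 3:15 am–4:00 am.
5:45 am–6:30 am: entirely removed.
9:00 am–1:45 pm \ B = 10:30 am–1:45 pm.

3:15 am–4:00 am, 10:30 am–1:45 pm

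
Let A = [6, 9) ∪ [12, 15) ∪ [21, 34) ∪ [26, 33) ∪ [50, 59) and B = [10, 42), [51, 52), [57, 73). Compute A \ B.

First set merges to [6, 9), [12, 15), [21, 34), [50, 59).
[6, 9) is untouched.
[12, 15) lies entirely inside B → drops out.
[21, 34) lies entirely inside B → drops out.
[50, 59) with B removed leaves [50, 51), [52, 57).

[6, 9) ∪ [50, 51) ∪ [52, 57)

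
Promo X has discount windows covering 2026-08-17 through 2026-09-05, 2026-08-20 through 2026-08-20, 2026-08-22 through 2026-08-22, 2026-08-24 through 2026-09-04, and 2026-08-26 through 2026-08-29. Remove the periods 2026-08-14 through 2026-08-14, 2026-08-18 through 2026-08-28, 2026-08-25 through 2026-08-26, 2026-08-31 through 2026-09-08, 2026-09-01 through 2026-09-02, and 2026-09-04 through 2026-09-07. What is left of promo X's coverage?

First set merges to 2026-08-17 through 2026-09-05.
Second set merges to 2026-08-14 through 2026-08-14, 2026-08-18 through 2026-08-28, 2026-08-31 through 2026-09-08.
2026-08-17 through 2026-09-05 \ B = 2026-08-17 through 2026-08-17, 2026-08-29 through 2026-08-30.

2026-08-17 through 2026-08-17, 2026-08-29 through 2026-08-30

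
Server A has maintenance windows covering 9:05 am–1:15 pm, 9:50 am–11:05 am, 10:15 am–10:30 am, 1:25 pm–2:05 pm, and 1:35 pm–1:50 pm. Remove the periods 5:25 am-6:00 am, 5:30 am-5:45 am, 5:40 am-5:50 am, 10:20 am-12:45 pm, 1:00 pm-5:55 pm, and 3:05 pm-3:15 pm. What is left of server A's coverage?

9:05 am-10:20 am, 12:45 pm-1:00 pm

Merge the first list: 9:05 am-1:15 pm, 1:25 pm-2:05 pm.
Merge the second list: 5:25 am-6:00 am, 10:20 am-12:45 pm, 1:00 pm-5:55 pm.
9:05 am-1:15 pm \ B = 9:05 am-10:20 am, 12:45 pm-1:00 pm.
1:25 pm-2:05 pm: entirely removed.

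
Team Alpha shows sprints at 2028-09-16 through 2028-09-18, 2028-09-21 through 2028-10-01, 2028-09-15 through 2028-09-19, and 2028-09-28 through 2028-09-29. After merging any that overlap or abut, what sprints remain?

Sort by start: 2028-09-15 through 2028-09-19, 2028-09-16 through 2028-09-18, 2028-09-21 through 2028-10-01, 2028-09-28 through 2028-09-29.
2028-09-16 through 2028-09-18 overlaps/touches 2028-09-15 through 2028-09-19 → extend to 2028-09-15 through 2028-09-19.
2028-09-21 through 2028-10-01 is disjoint → start new block.
2028-09-28 through 2028-09-29 overlaps/touches 2028-09-21 through 2028-10-01 → extend to 2028-09-21 through 2028-10-01.

2028-09-15 through 2028-09-19, 2028-09-21 through 2028-10-01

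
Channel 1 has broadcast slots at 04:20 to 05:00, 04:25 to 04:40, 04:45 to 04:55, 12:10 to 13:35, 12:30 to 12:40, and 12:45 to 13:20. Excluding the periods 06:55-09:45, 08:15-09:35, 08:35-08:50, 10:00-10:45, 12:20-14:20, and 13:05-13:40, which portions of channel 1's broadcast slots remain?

04:20–05:00, 12:10–12:20

First set merges to 04:20–05:00, 12:10–13:35.
Second set merges to 06:55–09:45, 10:00–10:45, 12:20–14:20.
04:20–05:00: no B overlap → unchanged.
12:10–13:35 minus B → 12:10–12:20.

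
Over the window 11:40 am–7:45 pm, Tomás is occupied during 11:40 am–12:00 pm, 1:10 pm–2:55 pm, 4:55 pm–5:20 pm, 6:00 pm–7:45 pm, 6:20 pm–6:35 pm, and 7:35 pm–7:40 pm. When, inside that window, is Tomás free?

The merged coverage is 11:40 am–12:00 pm, 1:10 pm–2:55 pm, 4:55 pm–5:20 pm, 6:00 pm–7:45 pm.
Complement within 11:40 am–7:45 pm: 12:00 pm–1:10 pm, 2:55 pm–4:55 pm, 5:20 pm–6:00 pm.

12:00 pm–1:10 pm, 2:55 pm–4:55 pm, 5:20 pm–6:00 pm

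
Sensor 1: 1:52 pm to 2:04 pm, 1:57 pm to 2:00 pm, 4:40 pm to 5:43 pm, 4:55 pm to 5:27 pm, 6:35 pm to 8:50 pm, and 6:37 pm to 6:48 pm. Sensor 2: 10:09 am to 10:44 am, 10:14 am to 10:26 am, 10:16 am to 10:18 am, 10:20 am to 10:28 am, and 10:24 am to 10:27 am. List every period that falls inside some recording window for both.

A, merged: 1:52 pm–2:04 pm, 4:40 pm–5:43 pm, 6:35 pm–8:50 pm.
B, merged: 10:09 am–10:44 am.
1:52 pm–2:04 pm falls entirely outside B.
4:40 pm–5:43 pm falls entirely outside B.
6:35 pm–8:50 pm falls entirely outside B.
No overlap.

none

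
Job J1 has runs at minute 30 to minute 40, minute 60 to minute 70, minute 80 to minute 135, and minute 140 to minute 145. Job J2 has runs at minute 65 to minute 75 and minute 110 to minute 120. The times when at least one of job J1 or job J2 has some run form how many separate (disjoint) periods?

A ∪ B = minute 30 to minute 40, minute 60 to minute 75, minute 80 to minute 135, minute 140 to minute 145.
That is 4 disjoint pieces.

4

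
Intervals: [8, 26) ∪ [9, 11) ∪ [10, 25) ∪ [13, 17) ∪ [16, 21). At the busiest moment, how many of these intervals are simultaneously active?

4

Walk the sorted start/end points keeping a running depth.
The depth first hits 4 at 16.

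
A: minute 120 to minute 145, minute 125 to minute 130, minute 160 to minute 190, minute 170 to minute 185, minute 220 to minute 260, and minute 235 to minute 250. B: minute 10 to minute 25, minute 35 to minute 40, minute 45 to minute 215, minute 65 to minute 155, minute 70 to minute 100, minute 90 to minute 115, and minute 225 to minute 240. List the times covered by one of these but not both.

A, merged: minute 120 to minute 145, minute 160 to minute 190, minute 220 to minute 260.
B, merged: minute 10 to minute 25, minute 35 to minute 40, minute 45 to minute 215, minute 225 to minute 240.
Only in the first: minute 220 to minute 225, minute 240 to minute 260.
Only in the second: minute 10 to minute 25, minute 35 to minute 40, minute 45 to minute 120, minute 145 to minute 160, minute 190 to minute 215.
Together these are the periods covered by exactly one.

minute 10 to minute 25, minute 35 to minute 40, minute 45 to minute 120, minute 145 to minute 160, minute 190 to minute 215, minute 220 to minute 225, minute 240 to minute 260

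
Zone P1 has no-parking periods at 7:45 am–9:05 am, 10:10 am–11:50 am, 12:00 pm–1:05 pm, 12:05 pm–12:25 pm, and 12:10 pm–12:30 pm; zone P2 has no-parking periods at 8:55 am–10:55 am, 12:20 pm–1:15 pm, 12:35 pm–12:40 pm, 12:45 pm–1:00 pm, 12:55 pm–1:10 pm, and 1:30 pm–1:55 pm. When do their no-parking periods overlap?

8:55 am–9:05 am, 10:10 am–10:55 am, 12:20 pm–1:05 pm

First set merges to 7:45 am–9:05 am, 10:10 am–11:50 am, 12:00 pm–1:05 pm.
Second set merges to 8:55 am–10:55 am, 12:20 pm–1:15 pm, 1:30 pm–1:55 pm.
7:45 am–9:05 am ∩ B → 8:55 am–9:05 am.
10:10 am–11:50 am ∩ B → 10:10 am–10:55 am.
12:00 pm–1:05 pm ∩ B → 12:20 pm–1:05 pm.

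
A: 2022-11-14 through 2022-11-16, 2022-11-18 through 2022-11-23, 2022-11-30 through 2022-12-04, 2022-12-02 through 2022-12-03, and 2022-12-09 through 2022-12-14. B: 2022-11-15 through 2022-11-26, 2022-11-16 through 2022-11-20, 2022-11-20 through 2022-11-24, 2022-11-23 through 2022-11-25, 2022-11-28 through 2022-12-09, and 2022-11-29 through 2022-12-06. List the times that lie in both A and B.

2022-11-15 through 2022-11-16, 2022-11-18 through 2022-11-23, 2022-11-30 through 2022-12-04, 2022-12-09 through 2022-12-09

Merge the first list: 2022-11-14 through 2022-11-16, 2022-11-18 through 2022-11-23, 2022-11-30 through 2022-12-04, 2022-12-09 through 2022-12-14.
Merge the second list: 2022-11-15 through 2022-11-26, 2022-11-28 through 2022-12-09.
2022-11-14 through 2022-11-16 overlaps B on 2022-11-15 through 2022-11-16.
2022-11-18 through 2022-11-23 overlaps B on 2022-11-18 through 2022-11-23.
2022-11-30 through 2022-12-04 overlaps B on 2022-11-30 through 2022-12-04.
2022-12-09 through 2022-12-14 overlaps B on 2022-12-09 through 2022-12-09.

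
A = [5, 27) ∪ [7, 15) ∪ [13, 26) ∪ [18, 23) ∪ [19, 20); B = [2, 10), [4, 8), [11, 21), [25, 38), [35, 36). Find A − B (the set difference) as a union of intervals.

A, merged: [5, 27).
B, merged: [2, 10), [11, 21), [25, 38).
[5, 27) with B removed leaves [10, 11), [21, 25).

[10, 11) ∪ [21, 25)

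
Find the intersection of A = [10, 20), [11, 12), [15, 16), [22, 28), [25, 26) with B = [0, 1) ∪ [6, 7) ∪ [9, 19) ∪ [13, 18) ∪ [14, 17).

[10, 19)

A, merged: [10, 20), [22, 28).
B, merged: [0, 1), [6, 7), [9, 19).
[10, 20) overlaps B on [10, 19).
[22, 28) falls entirely outside B.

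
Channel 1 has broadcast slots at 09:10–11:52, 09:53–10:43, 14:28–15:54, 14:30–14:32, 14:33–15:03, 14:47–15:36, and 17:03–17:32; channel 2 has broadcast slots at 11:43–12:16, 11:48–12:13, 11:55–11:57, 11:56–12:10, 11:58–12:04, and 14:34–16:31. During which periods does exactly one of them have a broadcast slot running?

09:10–11:43, 11:52–12:16, 14:28–14:34, 15:54–16:31, 17:03–17:32

First set merges to 09:10–11:52, 14:28–15:54, 17:03–17:32.
Second set merges to 11:43–12:16, 14:34–16:31.
A but not B: 09:10–11:43, 14:28–14:34, 17:03–17:32.
B but not A: 11:52–12:16, 15:54–16:31.
Combining gives A △ B.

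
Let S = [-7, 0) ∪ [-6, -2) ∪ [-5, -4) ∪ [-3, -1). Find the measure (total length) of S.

Merged: [-7, 0).
Length: 7.

7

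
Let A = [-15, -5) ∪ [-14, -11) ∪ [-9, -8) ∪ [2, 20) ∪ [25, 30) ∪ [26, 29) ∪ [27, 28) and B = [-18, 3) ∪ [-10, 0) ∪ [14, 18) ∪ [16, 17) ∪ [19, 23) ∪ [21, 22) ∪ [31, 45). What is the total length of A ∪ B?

Merge the first list: [-15, -5), [2, 20), [25, 30).
Merge the second list: [-18, 3), [14, 18), [19, 23), [31, 45).
A ∪ B = [-18, 23), [25, 30), [31, 45).
Total: 41 + 5 + 14 = 60.

60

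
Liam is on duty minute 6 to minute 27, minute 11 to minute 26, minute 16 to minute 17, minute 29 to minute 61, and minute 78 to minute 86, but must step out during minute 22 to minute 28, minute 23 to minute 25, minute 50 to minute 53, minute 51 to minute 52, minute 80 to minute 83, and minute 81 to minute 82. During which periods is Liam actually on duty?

minute 6 to minute 22, minute 29 to minute 50, minute 53 to minute 61, minute 78 to minute 80, minute 83 to minute 86

First set merges to minute 6 to minute 27, minute 29 to minute 61, minute 78 to minute 86.
Second set merges to minute 22 to minute 28, minute 50 to minute 53, minute 80 to minute 83.
minute 6 to minute 27 minus B → minute 6 to minute 22.
minute 29 to minute 61 minus B → minute 29 to minute 50, minute 53 to minute 61.
minute 78 to minute 86 minus B → minute 78 to minute 80, minute 83 to minute 86.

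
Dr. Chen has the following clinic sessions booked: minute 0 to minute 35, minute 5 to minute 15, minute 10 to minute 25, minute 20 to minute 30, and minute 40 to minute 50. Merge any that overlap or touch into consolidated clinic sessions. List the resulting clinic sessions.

minute 0 to minute 35, minute 40 to minute 50

minute 5 to minute 15 overlaps/touches minute 0 to minute 35 → extend to minute 0 to minute 35.
minute 10 to minute 25 overlaps/touches minute 0 to minute 35 → extend to minute 0 to minute 35.
minute 20 to minute 30 overlaps/touches minute 0 to minute 35 → extend to minute 0 to minute 35.
minute 40 to minute 50 is disjoint → start new block.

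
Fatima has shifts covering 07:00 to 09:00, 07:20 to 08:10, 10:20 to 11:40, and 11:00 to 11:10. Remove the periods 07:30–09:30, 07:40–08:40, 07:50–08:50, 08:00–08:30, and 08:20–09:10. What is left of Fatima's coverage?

07:00-07:30, 10:20-11:40

A, merged: 07:00-09:00, 10:20-11:40.
B, merged: 07:30-09:30.
07:00-09:00 with B removed leaves 07:00-07:30.
10:20-11:40 is untouched.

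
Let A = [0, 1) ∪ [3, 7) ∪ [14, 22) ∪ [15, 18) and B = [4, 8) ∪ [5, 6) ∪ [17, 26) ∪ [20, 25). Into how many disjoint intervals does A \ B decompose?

3

Merge the first list: [0, 1), [3, 7), [14, 22).
Merge the second list: [4, 8), [17, 26).
A \ B = [0, 1), [3, 4), [14, 17).
That is 3 disjoint pieces.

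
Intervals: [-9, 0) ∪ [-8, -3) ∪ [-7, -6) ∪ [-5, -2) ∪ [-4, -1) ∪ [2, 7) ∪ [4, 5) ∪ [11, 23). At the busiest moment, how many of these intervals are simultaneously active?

Sweep endpoints in order; track running count of active intervals.
Peak of 4 reached at -4.

4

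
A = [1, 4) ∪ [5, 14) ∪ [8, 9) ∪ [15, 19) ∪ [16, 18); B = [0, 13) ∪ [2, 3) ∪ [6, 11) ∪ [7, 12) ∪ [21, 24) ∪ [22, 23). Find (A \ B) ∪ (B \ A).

[0, 1) ∪ [4, 5) ∪ [13, 14) ∪ [15, 19) ∪ [21, 24)

Merge the first list: [1, 4), [5, 14), [15, 19).
Merge the second list: [0, 13), [21, 24).
A \ B = [13, 14), [15, 19).
B \ A = [0, 1), [4, 5), [21, 24).
Union of the two gives the symmetric difference.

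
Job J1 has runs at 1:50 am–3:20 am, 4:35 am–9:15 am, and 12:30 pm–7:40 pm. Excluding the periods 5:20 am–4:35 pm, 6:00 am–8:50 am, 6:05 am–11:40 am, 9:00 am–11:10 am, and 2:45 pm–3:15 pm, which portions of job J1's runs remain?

Second set merges to 5:20 am-4:35 pm.
1:50 am-3:20 am is untouched.
4:35 am-9:15 am with B removed leaves 4:35 am-5:20 am.
12:30 pm-7:40 pm with B removed leaves 4:35 pm-7:40 pm.

1:50 am-3:20 am, 4:35 am-5:20 am, 4:35 pm-7:40 pm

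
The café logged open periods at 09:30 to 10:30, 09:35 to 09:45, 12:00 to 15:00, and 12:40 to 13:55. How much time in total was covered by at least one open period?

4 h

Merged: 09:30–10:30, 12:00–15:00.
Lengths: 1 h + 3 h = 4 h.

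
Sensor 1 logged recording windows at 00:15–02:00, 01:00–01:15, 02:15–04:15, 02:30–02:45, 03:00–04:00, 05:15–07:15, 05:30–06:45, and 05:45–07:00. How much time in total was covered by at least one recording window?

Merged: 00:15-02:00, 02:15-04:15, 05:15-07:15.
Lengths: 1 h 45 min + 2 h + 2 h = 5 h 45 min.

5 h 45 min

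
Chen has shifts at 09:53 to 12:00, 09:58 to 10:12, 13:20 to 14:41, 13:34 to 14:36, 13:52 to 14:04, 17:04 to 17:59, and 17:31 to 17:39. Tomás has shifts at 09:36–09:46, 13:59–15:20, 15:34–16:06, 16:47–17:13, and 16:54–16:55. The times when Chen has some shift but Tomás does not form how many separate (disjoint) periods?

3

First set merges to 09:53-12:00, 13:20-14:41, 17:04-17:59.
Second set merges to 09:36-09:46, 13:59-15:20, 15:34-16:06, 16:47-17:13.
A \ B = 09:53-12:00, 13:20-13:59, 17:13-17:59.
That is 3 disjoint pieces.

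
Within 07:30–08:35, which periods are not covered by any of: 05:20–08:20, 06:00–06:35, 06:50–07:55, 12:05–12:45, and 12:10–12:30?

Covered (merged): 05:20–08:20, 12:05–12:45.
Gaps within 07:30–08:35: 08:20–08:35.

08:20–08:35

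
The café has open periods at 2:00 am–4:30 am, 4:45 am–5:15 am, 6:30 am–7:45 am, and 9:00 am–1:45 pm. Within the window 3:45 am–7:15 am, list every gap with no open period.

After merging, the occupied span is 2:00 am-4:30 am, 4:45 am-5:15 am, 6:30 am-7:45 am, 9:00 am-1:45 pm.
Uncovered inside 3:45 am-7:15 am: 4:30 am-4:45 am, 5:15 am-6:30 am.

4:30 am-4:45 am, 5:15 am-6:30 am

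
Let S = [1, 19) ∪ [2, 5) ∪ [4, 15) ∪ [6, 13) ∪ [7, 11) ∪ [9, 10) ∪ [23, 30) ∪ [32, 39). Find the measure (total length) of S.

32

Merged: [1, 19), [23, 30), [32, 39).
Lengths: 18 + 7 + 7 = 32.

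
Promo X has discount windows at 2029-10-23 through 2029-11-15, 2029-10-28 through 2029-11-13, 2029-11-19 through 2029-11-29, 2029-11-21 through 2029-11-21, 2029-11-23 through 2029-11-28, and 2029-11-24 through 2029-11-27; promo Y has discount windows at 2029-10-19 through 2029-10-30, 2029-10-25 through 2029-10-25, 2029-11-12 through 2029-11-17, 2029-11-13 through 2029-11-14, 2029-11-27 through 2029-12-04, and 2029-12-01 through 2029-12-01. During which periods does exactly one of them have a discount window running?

2029-10-19 through 2029-10-22, 2029-10-31 through 2029-11-11, 2029-11-16 through 2029-11-17, 2029-11-19 through 2029-11-26, 2029-11-30 through 2029-12-04

First set merges to 2029-10-23 through 2029-11-15, 2029-11-19 through 2029-11-29.
Second set merges to 2029-10-19 through 2029-10-30, 2029-11-12 through 2029-11-17, 2029-11-27 through 2029-12-04.
A but not B: 2029-10-31 through 2029-11-11, 2029-11-19 through 2029-11-26.
B but not A: 2029-10-19 through 2029-10-22, 2029-11-16 through 2029-11-17, 2029-11-30 through 2029-12-04.
Combining gives A △ B.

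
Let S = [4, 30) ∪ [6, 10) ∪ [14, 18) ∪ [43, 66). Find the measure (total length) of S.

49

Merged: [4, 30), [43, 66).
Lengths: 26 + 23 = 49.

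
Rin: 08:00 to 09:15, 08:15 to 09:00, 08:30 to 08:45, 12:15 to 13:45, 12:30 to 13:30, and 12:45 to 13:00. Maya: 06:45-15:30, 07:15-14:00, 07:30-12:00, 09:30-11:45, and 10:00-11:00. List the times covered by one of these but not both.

06:45–08:00, 09:15–12:15, 13:45–15:30

A, merged: 08:00–09:15, 12:15–13:45.
B, merged: 06:45–15:30.
A \ B = none.
B \ A = 06:45–08:00, 09:15–12:15, 13:45–15:30.
Union of the two gives the symmetric difference.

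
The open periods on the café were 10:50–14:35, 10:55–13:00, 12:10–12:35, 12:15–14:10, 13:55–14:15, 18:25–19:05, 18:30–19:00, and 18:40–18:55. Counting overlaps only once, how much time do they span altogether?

4 h 25 min

Merged: 10:50-14:35, 18:25-19:05.
Lengths: 3 h 45 min + 40 min = 4 h 25 min.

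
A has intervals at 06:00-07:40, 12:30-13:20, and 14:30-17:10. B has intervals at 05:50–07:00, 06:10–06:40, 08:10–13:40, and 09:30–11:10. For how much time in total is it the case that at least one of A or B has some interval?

10 h

B, merged: 05:50–07:00, 08:10–13:40.
A ∪ B = 05:50–07:40, 08:10–13:40, 14:30–17:10.
Total: 1 h 50 min + 5 h 30 min + 2 h 40 min = 10 h.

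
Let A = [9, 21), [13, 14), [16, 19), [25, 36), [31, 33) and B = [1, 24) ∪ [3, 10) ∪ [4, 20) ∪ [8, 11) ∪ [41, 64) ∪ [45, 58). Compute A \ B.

Merge the first list: [9, 21), [25, 36).
Merge the second list: [1, 24), [41, 64).
[9, 21) lies entirely inside B → drops out.
[25, 36) is untouched.

[25, 36)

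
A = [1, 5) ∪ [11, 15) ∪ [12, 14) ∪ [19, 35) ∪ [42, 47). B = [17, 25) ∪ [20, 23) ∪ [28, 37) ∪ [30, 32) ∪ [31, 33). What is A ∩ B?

[19, 25) ∪ [28, 35)

A, merged: [1, 5), [11, 15), [19, 35), [42, 47).
B, merged: [17, 25), [28, 37).
[1, 5): no overlap with the second set.
[11, 15): no overlap with the second set.
[19, 35) meets the second set on [19, 25), [28, 35).
[42, 47): no overlap with the second set.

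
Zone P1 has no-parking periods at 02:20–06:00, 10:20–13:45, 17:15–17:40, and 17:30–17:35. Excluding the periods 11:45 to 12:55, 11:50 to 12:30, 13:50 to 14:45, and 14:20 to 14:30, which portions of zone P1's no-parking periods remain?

A, merged: 02:20–06:00, 10:20–13:45, 17:15–17:40.
B, merged: 11:45–12:55, 13:50–14:45.
02:20–06:00 is untouched.
10:20–13:45 with B removed leaves 10:20–11:45, 12:55–13:45.
17:15–17:40 is untouched.

02:20–06:00, 10:20–11:45, 12:55–13:45, 17:15–17:40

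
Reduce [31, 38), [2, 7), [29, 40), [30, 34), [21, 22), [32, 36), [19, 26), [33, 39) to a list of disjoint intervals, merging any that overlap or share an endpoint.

[2, 7) ∪ [19, 26) ∪ [29, 40)

Sort by start: [2, 7), [19, 26), [21, 22), [29, 40), [30, 34), [31, 38), [32, 36), [33, 39).
[19, 26) is disjoint → start new block.
[21, 22) overlaps/touches [19, 26) → extend to [19, 26).
[29, 40) is disjoint → start new block.
[30, 34) overlaps/touches [29, 40) → extend to [29, 40).
[31, 38) overlaps/touches [29, 40) → extend to [29, 40).
[32, 36) overlaps/touches [29, 40) → extend to [29, 40).
[33, 39) overlaps/touches [29, 40) → extend to [29, 40).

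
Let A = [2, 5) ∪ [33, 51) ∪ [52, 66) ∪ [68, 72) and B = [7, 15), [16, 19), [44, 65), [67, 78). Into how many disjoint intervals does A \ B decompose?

3

A \ B = [2, 5), [33, 44), [65, 66).
That is 3 disjoint pieces.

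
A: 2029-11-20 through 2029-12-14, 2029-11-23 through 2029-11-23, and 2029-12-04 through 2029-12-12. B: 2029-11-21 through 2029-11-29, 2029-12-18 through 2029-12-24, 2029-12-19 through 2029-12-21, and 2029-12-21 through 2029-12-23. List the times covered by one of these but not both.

First set merges to 2029-11-20 through 2029-12-14.
Second set merges to 2029-11-21 through 2029-11-29, 2029-12-18 through 2029-12-24.
Only in the first: 2029-11-20 through 2029-11-20, 2029-11-30 through 2029-12-14.
Only in the second: 2029-12-18 through 2029-12-24.
Together these are the periods covered by exactly one.

2029-11-20 through 2029-11-20, 2029-11-30 through 2029-12-14, 2029-12-18 through 2029-12-24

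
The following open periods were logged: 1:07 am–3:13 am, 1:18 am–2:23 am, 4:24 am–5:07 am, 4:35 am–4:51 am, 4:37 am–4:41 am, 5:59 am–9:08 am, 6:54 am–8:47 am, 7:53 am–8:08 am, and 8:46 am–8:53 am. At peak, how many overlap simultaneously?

3

Walk the sorted start/end points keeping a running depth.
The depth first hits 3 at 4:37 am.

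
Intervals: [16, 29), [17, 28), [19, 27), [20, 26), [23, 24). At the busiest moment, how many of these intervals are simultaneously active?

At 23, 5 of the intervals are simultaneously active.
No point has more.

5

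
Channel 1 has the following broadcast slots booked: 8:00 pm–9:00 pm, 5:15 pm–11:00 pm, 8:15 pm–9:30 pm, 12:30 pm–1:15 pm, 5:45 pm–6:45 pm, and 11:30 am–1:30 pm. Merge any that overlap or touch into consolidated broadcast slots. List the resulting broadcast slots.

11:30 am–1:30 pm, 5:15 pm–11:00 pm

Sort by start: 11:30 am–1:30 pm, 12:30 pm–1:15 pm, 5:15 pm–11:00 pm, 5:45 pm–6:45 pm, 8:00 pm–9:00 pm, 8:15 pm–9:30 pm.
12:30 pm–1:15 pm overlaps/touches 11:30 am–1:30 pm → extend to 11:30 am–1:30 pm.
5:15 pm–11:00 pm is disjoint → start new block.
5:45 pm–6:45 pm overlaps/touches 5:15 pm–11:00 pm → extend to 5:15 pm–11:00 pm.
8:00 pm–9:00 pm overlaps/touches 5:15 pm–11:00 pm → extend to 5:15 pm–11:00 pm.
8:15 pm–9:30 pm overlaps/touches 5:15 pm–11:00 pm → extend to 5:15 pm–11:00 pm.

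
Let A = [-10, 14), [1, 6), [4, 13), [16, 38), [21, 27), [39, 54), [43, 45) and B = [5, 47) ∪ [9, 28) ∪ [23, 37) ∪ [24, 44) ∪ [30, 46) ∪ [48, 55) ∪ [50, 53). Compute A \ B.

[-10, 5) ∪ [47, 48)

Merge the first list: [-10, 14), [16, 38), [39, 54).
Merge the second list: [5, 47), [48, 55).
[-10, 14) minus B → [-10, 5).
[16, 38): fully covered by B → removed.
[39, 54) minus B → [47, 48).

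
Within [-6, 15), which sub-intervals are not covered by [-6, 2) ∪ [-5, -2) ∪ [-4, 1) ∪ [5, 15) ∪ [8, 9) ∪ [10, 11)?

The merged coverage is [-6, 2), [5, 15).
Gaps within [-6, 15): [2, 5).

[2, 5)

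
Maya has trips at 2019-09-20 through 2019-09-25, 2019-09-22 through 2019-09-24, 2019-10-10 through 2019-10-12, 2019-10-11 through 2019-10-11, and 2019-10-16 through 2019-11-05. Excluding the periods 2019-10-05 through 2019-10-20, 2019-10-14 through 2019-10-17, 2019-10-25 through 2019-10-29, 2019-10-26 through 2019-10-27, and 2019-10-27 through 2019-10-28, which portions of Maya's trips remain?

2019-09-20 through 2019-09-25, 2019-10-21 through 2019-10-24, 2019-10-30 through 2019-11-05

First set merges to 2019-09-20 through 2019-09-25, 2019-10-10 through 2019-10-12, 2019-10-16 through 2019-11-05.
Second set merges to 2019-10-05 through 2019-10-20, 2019-10-25 through 2019-10-29.
2019-09-20 through 2019-09-25: nothing removed.
2019-10-10 through 2019-10-12: entirely removed.
2019-10-16 through 2019-11-05 \ B = 2019-10-21 through 2019-10-24, 2019-10-30 through 2019-11-05.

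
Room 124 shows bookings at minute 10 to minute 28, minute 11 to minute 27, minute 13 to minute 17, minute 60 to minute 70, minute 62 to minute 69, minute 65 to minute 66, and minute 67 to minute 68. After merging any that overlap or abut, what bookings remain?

minute 11 to minute 27 overlaps/touches minute 10 to minute 28 → extend to minute 10 to minute 28.
minute 13 to minute 17 overlaps/touches minute 10 to minute 28 → extend to minute 10 to minute 28.
minute 60 to minute 70 is disjoint → start new block.
minute 62 to minute 69 overlaps/touches minute 60 to minute 70 → extend to minute 60 to minute 70.
minute 65 to minute 66 overlaps/touches minute 60 to minute 70 → extend to minute 60 to minute 70.
minute 67 to minute 68 overlaps/touches minute 60 to minute 70 → extend to minute 60 to minute 70.

minute 10 to minute 28, minute 60 to minute 70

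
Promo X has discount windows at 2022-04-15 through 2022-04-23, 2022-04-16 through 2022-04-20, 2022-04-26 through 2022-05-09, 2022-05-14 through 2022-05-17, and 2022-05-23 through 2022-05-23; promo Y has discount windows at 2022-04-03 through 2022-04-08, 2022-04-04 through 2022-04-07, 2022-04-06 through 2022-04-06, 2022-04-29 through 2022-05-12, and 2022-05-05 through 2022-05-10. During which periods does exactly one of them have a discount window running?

2022-04-03 through 2022-04-08, 2022-04-15 through 2022-04-23, 2022-04-26 through 2022-04-28, 2022-05-10 through 2022-05-12, 2022-05-14 through 2022-05-17, 2022-05-23 through 2022-05-23

First set merges to 2022-04-15 through 2022-04-23, 2022-04-26 through 2022-05-09, 2022-05-14 through 2022-05-17, 2022-05-23 through 2022-05-23.
Second set merges to 2022-04-03 through 2022-04-08, 2022-04-29 through 2022-05-12.
A but not B: 2022-04-15 through 2022-04-23, 2022-04-26 through 2022-04-28, 2022-05-14 through 2022-05-17, 2022-05-23 through 2022-05-23.
B but not A: 2022-04-03 through 2022-04-08, 2022-05-10 through 2022-05-12.
Combining gives A △ B.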